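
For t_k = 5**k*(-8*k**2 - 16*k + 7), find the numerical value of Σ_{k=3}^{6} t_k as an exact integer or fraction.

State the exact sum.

Σ = -6873500

The ratio is 5*(8*k**2 + 32*k + 17)/(8*k**2 + 16*k - 7).
Factor: A=5; B=1; C=k**2 + 2*k - 7/8.
Set up (5)·f(k+1) − (1)·f(k) − (k**2 + 2*k - 7/8) = 0.
Degrees (0,0,2) ⇒ d ≤ 2.
Solving with deg f ≤ 2: f(k) = (k + 1)*(2*k - 3)/8.
Certificate R = B(k−1)f/C = (k + 1)*(2*k - 3)/(8*k**2 + 16*k - 7) gives s_k = 5**k*(-2*k**2 + k + 3).
s_(k+1) − s_k = 5**k*(-8*k**2 - 16*k + 7) = t_k.
Evaluate s at k=7 and k=3: -6875000 and -1500; difference -6873500.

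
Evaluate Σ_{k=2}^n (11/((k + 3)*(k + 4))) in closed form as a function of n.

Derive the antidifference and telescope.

S(n) = 11*(n - 1)/(5*(n + 4))

r(k) = (k + 3)/(k + 5) after simplifying.
Take A(k)=k + 3, B(k)=k + 5, C(k)=1.
Set up (k + 3)·f(k+1) − (k + 4)·f(k) − (1) = 0.
Bound: deg f ≤ 1.
Match coefficients ⇒ f(k) = k/3.
Then R = B(k−1)f/C = k*(k + 4)/3, so s_k = R(k)·t_k = 11*k/(3*(k + 3)).
Check: Δs_k = 11/(k**2 + 7*k + 12). ✓
s_(n+1) = 11*(n + 1)/(3*(n + 4)) and s_(2) = 22/15, so S(n) = 11*(n - 1)/(5*(n + 4)).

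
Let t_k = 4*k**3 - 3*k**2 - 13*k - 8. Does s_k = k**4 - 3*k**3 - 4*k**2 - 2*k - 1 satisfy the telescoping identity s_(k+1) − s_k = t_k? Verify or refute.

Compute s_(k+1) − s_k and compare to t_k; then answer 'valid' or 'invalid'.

Valid — Δs_k = t_k.

s_(k+1) = k**4 + k**3 - 7*k**2 - 15*k - 9
s_(k+1) − s_k = 4*k**3 - 3*k**2 - 13*k - 8
(s_(k+1) − s_k) − t_k = 0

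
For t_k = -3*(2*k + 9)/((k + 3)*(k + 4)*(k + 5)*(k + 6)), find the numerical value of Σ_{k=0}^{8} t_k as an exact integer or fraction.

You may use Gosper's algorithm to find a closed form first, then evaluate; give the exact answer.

Σ = -51/280

Ratio r(k) = (k + 3)*(2*k + 11)/((k + 7)*(2*k + 9)).
Normal form (A,B,C) = (k + 3, k + 7, k + 9/2).
Solve (k + 3)·f(k+1) − (k + 6)·f(k) = k + 9/2.
d = 3 from the (1,1,1) case.
Solving with deg f ≤ 3: f(k) = k*(k + 4)*(k + 8)/30.
Certificate R = B(k−1)f/C = k*(k + 4)*(k + 6)*(k + 8)/(15*(2*k + 9)) gives s_k = k*(-k - 8)/(5*(k**2 + 8*k + 15)).
Verify: 3*(-2*k - 9)/(k**4 + 18*k**3 + 119*k**2 + 342*k + 360) matches t_k.
Sum = s_(9) − s_(0); s_(9) = -51/280, s_(0) = 0 ⇒ -51/280.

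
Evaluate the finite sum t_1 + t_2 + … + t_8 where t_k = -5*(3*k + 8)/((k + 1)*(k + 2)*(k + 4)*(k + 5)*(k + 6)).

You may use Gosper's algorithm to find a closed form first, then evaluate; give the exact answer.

Σ = -22/273

Step 1: r(k) = (k + 1)*(k + 4)*(3*k + 11)/((k + 3)*(k + 7)*(3*k + 8)).
A = k + 1, B = k + 7, C = k**2 + 17*k/3 + 8.
Key eq: (k + 1)·f(k+1) = (k + 6)·f(k) + (k**2 + 17*k/3 + 8).
From deg A=1, deg B=1, deg C=2: d=5.
Solving with deg f ≤ 5: f(k) = k*(k + 2)*(k + 3)*(k**2 + 10*k + 29)/60.
Certificate R = B(k−1)f/C = k*(k + 2)*(k + 6)*(k**2 + 10*k + 29)/(20*(3*k + 8)) gives s_k = k*(-k**2 - 10*k - 29)/(4*(k**3 + 10*k**2 + 29*k + 20)).
Check: Δs_k = 5*(-3*k - 8)/(k**5 + 18*k**4 + 121*k**3 + 372*k**2 + 508*k + 240). ✓
Σ_(k=1)^(8) t_k = s_(9) − s_(1) = -45/182 − (-1/6) = -22/273.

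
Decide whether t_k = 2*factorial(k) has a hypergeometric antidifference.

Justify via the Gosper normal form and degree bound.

No; the degree bound rules out any f.

r(k) = k + 1 after simplifying.
A = k + 1, B = 1, C = 1.
Key eq: (k + 1)·f(k+1) = (1)·f(k) + (1).
From deg A=1, deg B=0, deg C=0: d=-1.
deg f ≤ -1 is impossible — no certificate.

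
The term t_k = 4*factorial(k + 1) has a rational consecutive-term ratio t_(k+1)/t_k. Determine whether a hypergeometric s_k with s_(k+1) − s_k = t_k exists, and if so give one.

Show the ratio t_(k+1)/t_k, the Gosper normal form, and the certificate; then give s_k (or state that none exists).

none (Gosper's algorithm certifies no s_k)

Compute t_(k+1)/t_k: get k + 2.
Factor: A=k + 2; B=1; C=1.
Set up (k + 2)·f(k+1) − (1)·f(k) − (1) = 0.
deg f ≤ -1 (via 1,0,0).
deg f ≤ -1 is impossible — no certificate.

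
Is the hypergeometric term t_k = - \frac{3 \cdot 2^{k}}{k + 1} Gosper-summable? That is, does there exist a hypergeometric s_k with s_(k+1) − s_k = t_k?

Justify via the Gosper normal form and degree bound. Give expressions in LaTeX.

No; the degree bound rules out any f.

The ratio is 2*(k + 1)/(k + 2).
A = 2*k + 2, B = k + 2, C = 1.
Set up (2*k + 2)·f(k+1) − (k + 1)·f(k) − (1) = 0.
deg f ≤ -1 (via 1,1,0).
d = -1 < 0 ⇒ no nonzero polynomial f; not summable.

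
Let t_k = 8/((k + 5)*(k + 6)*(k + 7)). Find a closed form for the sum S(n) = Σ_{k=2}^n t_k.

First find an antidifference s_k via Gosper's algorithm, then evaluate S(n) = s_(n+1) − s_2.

S(n) = (n**2 + 13*n - 14)/(14*(n**2 + 13*n + 42))

Ratio r(k) = (k + 5)/(k + 8).
Take A(k)=k + 5, B(k)=k + 8, C(k)=1.
Solve (k + 5)·f(k+1) − (k + 7)·f(k) = 1.
From deg A=1, deg B=1, deg C=0: d=2.
Solve for f: f(k) = k*(k + 11)/60 (degree 2 ≤ 2).
Then R = B(k−1)f/C = k*(k + 7)*(k + 11)/60, so s_k = R(k)·t_k = 2*k*(k + 11)/(15*(k + 5)*(k + 6)).
Verify: 8/(k**3 + 18*k**2 + 107*k + 210) matches t_k.
s_(n+1) = 2*(n**2 + 13*n + 12)/(15*(n**2 + 13*n + 42)) and s_(2) = 13/210, so S(n) = (n**2 + 13*n - 14)/(14*(n**2 + 13*n + 42)).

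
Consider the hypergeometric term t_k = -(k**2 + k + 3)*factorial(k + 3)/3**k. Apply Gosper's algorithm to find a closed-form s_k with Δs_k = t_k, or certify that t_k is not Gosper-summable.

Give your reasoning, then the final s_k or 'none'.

s_k = -3**(1 - k)*(k - 1)*factorial(k + 3)

Ratio r(k) = (k + 4)*(k + (k + 1)**2 + 4)/(3*(k**2 + k + 3)).
Normal form (A,B,C) = (k/3 + 4/3, 1, k**2 + k + 3).
Key eq: (k/3 + 4/3)·f(k+1) = (1)·f(k) + (k**2 + k + 3).
Bound: deg f ≤ 1.
Solving with deg f ≤ 1: f(k) = 3*(k - 1).
R(k) = B(k−1)·f(k)/C(k) = 3*(k - 1)/(k**2 + k + 3); s_k = R·t_k = -3**(1 - k)*(k - 1)*factorial(k + 3).
Δs = -(k**2 + k + 3)*factorial(k + 3)/3**k, as required.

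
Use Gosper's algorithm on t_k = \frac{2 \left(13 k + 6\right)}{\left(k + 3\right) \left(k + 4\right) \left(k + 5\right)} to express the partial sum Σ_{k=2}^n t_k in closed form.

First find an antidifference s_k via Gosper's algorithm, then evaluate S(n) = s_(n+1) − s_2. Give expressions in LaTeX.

Compute t_(k+1)/t_k: get (k + 3)*(13*k + 19)/((k + 6)*(13*k + 6)).
A = k + 3, B = k + 6, C = k + 6/13.
f must satisfy (k + 3)·f(k+1) − (k + 5)·f(k) = k + 6/13.
deg f ≤ 2 (via 1,1,1).
Solving with deg f ≤ 2: f(k) = k*(15*k + 1)/104.
R(k) = B(k−1)·f(k)/C(k) = k*(k + 5)*(15*k + 1)/(8*(13*k + 6)); s_k = R·t_k = k*(15*k + 1)/(4*(k + 3)*(k + 4)).
Verify: 2*(13*k + 6)/(k**3 + 12*k**2 + 47*k + 60) matches t_k.
Evaluate: s_(n+1) = (15*n**2 + 31*n + 16)/(4*(n**2 + 9*n + 20)); subtract s_(2) = 31/60 ⇒ S(n) = (97*n**2 + 93*n - 190)/(30*(n**2 + 9*n + 20)).

S(n) = \frac{97 n^{2} + 93 n - 190}{30 \left(n^{2} + 9 n + 20\right)}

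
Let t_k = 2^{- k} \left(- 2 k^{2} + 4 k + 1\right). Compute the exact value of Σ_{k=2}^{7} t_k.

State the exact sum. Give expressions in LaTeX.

Σ = -447/128

Step 1: r(k) = (2*k**2 - 3)/(2*(2*k**2 - 4*k - 1)).
A = 1/2, B = 1, C = k**2 - 2*k - 1/2.
Set up (1/2)·f(k+1) − (1)·f(k) − (k**2 - 2*k - 1/2) = 0.
deg f ≤ 2 (via 0,0,2).
Match coefficients ⇒ f(k) = -2*k**2 - 1.
So s_k = (B(k−1)f/C)·t_k = (-2*(2*k**2 + 1)/(2*k**2 - 4*k - 1))·t_k = 2*(2*k**2 + 1)/2**k.
Verify: (-2*k**2 + 4*k + 1)/2**k matches t_k.
Sum = s_(8) − s_(2); s_(8) = 129/128, s_(2) = 9/2 ⇒ -447/128.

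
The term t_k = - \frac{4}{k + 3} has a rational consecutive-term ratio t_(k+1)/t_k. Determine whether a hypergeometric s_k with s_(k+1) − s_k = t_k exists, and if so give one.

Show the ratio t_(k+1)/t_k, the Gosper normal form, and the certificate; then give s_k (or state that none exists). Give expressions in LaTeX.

not Gosper-summable; s_k does not exist

The ratio is (k + 3)/(k + 4).
A = k + 3, B = k + 4, C = 1.
Need (k + 3)·f(k+1) − (k + 3)·f(k) = 1.
Degrees (1,1,0) ⇒ d ≤ 0.
Generic f = c0 gives residual -1; -1 = 0 cannot hold, so t_k is not Gosper-summable.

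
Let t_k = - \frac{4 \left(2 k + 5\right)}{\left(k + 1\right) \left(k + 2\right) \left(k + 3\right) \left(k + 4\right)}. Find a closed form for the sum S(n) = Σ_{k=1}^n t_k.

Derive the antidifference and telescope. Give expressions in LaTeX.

S(n) = \frac{n \left(- n - 6\right)}{2 \left(n^{2} + 6 n + 8\right)}

The ratio is (k + 1)*(2*k + 7)/((k + 5)*(2*k + 5)).
Gosper form: A/B · C(k+1)/C(k) with A=k + 1, B=k + 5, C=k + 5/2.
Solve (k + 1)·f(k+1) − (k + 4)·f(k) = k + 5/2.
Degrees (1,1,1) ⇒ d ≤ 3.
Match coefficients ⇒ f(k) = k*(k + 2)*(k + 4)/6.
Then R = B(k−1)f/C = k*(k + 2)*(k + 4)**2/(3*(2*k + 5)), so s_k = R(k)·t_k = 4*k*(-k - 4)/(3*(k**2 + 4*k + 3)).
Δs = 4*(-2*k - 5)/(k**4 + 10*k**3 + 35*k**2 + 50*k + 24), as required.
Σ_(k=1)^n t_k = s_(n+1) − s_(1) = (4*(-n**2 - 6*n - 5)/(3*(n**2 + 6*n + 8))) − (-5/6), i.e. n*(-n - 6)/(2*(n**2 + 6*n + 8)).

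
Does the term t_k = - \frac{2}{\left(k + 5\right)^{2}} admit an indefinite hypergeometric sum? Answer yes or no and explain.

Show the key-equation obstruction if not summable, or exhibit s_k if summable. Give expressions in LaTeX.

No; the coefficient equations for f are inconsistent.

Compute t_(k+1)/t_k: get (k + 5)**2/(k + 6)**2.
So A=k**2 + 10*k + 25 and B=k**2 + 12*k + 36, with C=1.
Solve (k**2 + 10*k + 25)·f(k+1) − (k**2 + 10*k + 25)·f(k) = 1.
Degrees (2,2,0) ⇒ d ≤ 0.
Put f(k) = c0: A·f(k+1) − B(k−1)·f(k) − C = -1; need -1 = 0 — inconsistent ⇒ no f, not summable.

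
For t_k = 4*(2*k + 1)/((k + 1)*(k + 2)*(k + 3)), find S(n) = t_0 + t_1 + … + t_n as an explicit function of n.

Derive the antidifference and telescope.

The ratio is (k + 1)*(2*k + 3)/((k + 4)*(2*k + 1)).
Gosper form: A/B · C(k+1)/C(k) with A=k + 1, B=k + 4, C=k + 1/2.
Need (k + 1)·f(k+1) − (k + 3)·f(k) = k + 1/2.
deg f ≤ 2 (via 1,1,1).
Coefficient equations give f(k) = k*(3*k + 1)/8.
Then R = B(k−1)f/C = k*(k + 3)*(3*k + 1)/(4*(2*k + 1)), so s_k = R(k)·t_k = k*(3*k + 1)/((k + 1)*(k + 2)).
Verify: 4*(2*k + 1)/(k**3 + 6*k**2 + 11*k + 6) matches t_k.
Σ_(k=0)^n t_k = s_(n+1) − s_(0) = ((3*n**2 + 7*n + 4)/(n**2 + 5*n + 6)) − (0), i.e. (3*n**2 + 7*n + 4)/(n**2 + 5*n + 6).

S(n) = (3*n**2 + 7*n + 4)/(n**2 + 5*n + 6)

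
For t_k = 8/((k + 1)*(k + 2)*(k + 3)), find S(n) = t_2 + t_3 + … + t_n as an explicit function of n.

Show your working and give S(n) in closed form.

t_(k+1)/t_k = (k + 1)/(k + 4).
Normal form (A,B,C) = (k + 1, k + 4, 1).
Solve (k + 1)·f(k+1) − (k + 3)·f(k) = 1.
d = 2 from the (1,1,0) case.
A polynomial solution: f(k) = k*(k + 3)/4.
Certificate R = B(k−1)f/C = k*(k + 3)**2/4 gives s_k = 2*k*(k + 3)/((k + 1)*(k + 2)).
s_(k+1) − s_k = 8/(k**3 + 6*k**2 + 11*k + 6) = t_k.
Telescope: S(n) = s_(n+1) − s_(2) = 2*(n**2 + 5*n + 4)/(n**2 + 5*n + 6) − (5/3) = (n**2 + 5*n - 6)/(3*(n**2 + 5*n + 6)).

S(n) = (n**2 + 5*n - 6)/(3*(n**2 + 5*n + 6))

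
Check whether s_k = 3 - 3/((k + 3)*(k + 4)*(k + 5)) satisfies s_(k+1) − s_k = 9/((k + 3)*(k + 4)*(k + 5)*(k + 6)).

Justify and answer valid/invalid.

Valid: the claim telescopes to t_k.

s_(k+1) = 3 - 3/((k + 4)*(k + 5)*(k + 6))
s_(k+1) − s_k = 9/((k + 3)*(k + 4)*(k + 5)*(k + 6))
(s_(k+1) − s_k) − t_k = 0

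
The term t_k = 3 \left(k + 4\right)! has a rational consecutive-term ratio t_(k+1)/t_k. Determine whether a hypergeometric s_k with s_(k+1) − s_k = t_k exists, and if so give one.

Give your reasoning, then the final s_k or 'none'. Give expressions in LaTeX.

not Gosper-summable; s_k does not exist

t_(k+1)/t_k = k + 5.
Normal form (A,B,C) = (k + 5, 1, 1).
Key eq: (k + 5)·f(k+1) = (1)·f(k) + (1).
d = -1 from the (1,0,0) case.
Bound -1 < 0, so the key equation has no polynomial solution.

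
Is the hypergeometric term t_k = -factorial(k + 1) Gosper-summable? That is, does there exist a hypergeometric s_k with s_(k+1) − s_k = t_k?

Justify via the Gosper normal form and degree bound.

Compute t_(k+1)/t_k: get k + 2.
Gosper form: A/B · C(k+1)/C(k) with A=k + 2, B=1, C=1.
f must satisfy (k + 2)·f(k+1) − (1)·f(k) = 1.
d = -1 from the (1,0,0) case.
d = -1 < 0 ⇒ no nonzero polynomial f; not summable.

No — t_k has no hypergeometric antidifference.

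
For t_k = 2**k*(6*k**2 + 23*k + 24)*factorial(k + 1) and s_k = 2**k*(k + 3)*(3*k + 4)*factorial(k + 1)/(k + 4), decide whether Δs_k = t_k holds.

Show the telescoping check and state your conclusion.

Invalid: residual -2**k*(6*k**3 + 47*k**2 + 113*k + 92)*factorial(k + 1)/((k + 4)*(k + 5)) ≠ 0.

s_(k+1) = 2**(k + 1)*(k + 4)*(3*k + 7)*factorial(k + 2)/(k + 5)
s_(k+1) − s_k = 2**k*(6*k**4 + 71*k**3 + 304*k**2 + 563*k + 388)*factorial(k + 1)/((k + 4)*(k + 5))
(s_(k+1) − s_k) − t_k = -2**k*(6*k**3 + 47*k**2 + 113*k + 92)*factorial(k + 1)/((k + 4)*(k + 5))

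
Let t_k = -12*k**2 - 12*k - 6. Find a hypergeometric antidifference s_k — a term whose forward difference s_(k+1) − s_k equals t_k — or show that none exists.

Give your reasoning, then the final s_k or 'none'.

Ratio r(k) = (2*k**2 + 6*k + 5)/(2*k**2 + 2*k + 1).
Gosper form: A/B · C(k+1)/C(k) with A=1, B=1, C=k**2 + k + 1/2.
Key eq: (1)·f(k+1) = (1)·f(k) + (k**2 + k + 1/2).
deg f ≤ 3 (via 0,0,2).
Solve for f: f(k) = k*(2*k**2 + 1)/6 (degree 3 ≤ 3).
Certificate R = B(k−1)f/C = k*(2*k**2 + 1)/(3*(2*k**2 + 2*k + 1)) gives s_k = -4*k**3 - 2*k.
Δs = -12*k**2 - 12*k - 6, as required.

s_k = -4*k**3 - 2*k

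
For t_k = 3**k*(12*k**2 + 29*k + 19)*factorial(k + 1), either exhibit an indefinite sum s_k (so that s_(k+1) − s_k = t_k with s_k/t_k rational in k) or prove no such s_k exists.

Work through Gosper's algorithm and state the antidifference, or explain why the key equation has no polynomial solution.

Ratio r(k) = 3*(12*k**3 + 77*k**2 + 166*k + 120)/(12*k**2 + 29*k + 19).
Factor: A=3*k + 6; B=1; C=k**2 + 29*k/12 + 19/12.
f must satisfy (3*k + 6)·f(k+1) − (1)·f(k) = k**2 + 29*k/12 + 19/12.
d = 1 from the (1,0,2) case.
Match coefficients ⇒ f(k) = (4*k - 1)/12.
Get s_k = R·t_k = 3**k*(4*k - 1)*factorial(k + 1) with R(k) = B(k−1)f(k)/C(k) = (4*k - 1)/(12*k**2 + 29*k + 19).
Verify: 3**k*(12*k**2 + 29*k + 19)*factorial(k + 1) matches t_k.

s_k = 3**k*(4*k - 1)*factorial(k + 1)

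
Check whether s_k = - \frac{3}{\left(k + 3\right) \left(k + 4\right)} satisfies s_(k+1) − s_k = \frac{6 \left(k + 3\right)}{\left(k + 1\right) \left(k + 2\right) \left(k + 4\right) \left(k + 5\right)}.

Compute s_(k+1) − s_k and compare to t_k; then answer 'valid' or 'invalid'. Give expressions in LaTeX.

Invalid: residual \frac{6 \left(- 3 k - 7\right)}{k^{5} + 15 k^{4} + 85 k^{3} + 225 k^{2} + 274 k + 120} ≠ 0.

s_(k+1) = -3/((k + 4)*(k + 5))
s_(k+1) − s_k = 6/(k**3 + 12*k**2 + 47*k + 60)
(s_(k+1) − s_k) − t_k = 6*(-3*k - 7)/(k**5 + 15*k**4 + 85*k**3 + 225*k**2 + 274*k + 120)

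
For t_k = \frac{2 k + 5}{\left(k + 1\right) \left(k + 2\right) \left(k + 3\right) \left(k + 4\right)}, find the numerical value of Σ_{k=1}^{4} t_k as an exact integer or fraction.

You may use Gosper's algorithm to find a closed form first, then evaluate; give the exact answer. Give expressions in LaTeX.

Σ = 5/48

Ratio r(k) = (k + 1)*(2*k + 7)/((k + 5)*(2*k + 5)).
Factor: A=k + 1; B=k + 5; C=k + 5/2.
Solve (k + 1)·f(k+1) − (k + 4)·f(k) = k + 5/2.
d = 3 from the (1,1,1) case.
Coefficient equations give f(k) = k*(k + 2)*(k + 4)/6.
Certificate R = B(k−1)f/C = k*(k + 2)*(k + 4)**2/(3*(2*k + 5)) gives s_k = k*(k + 4)/(3*(k**2 + 4*k + 3)).
Check: Δs_k = (2*k + 5)/(k**4 + 10*k**3 + 35*k**2 + 50*k + 24). ✓
Σ_(k=1)^(4) t_k = s_(5) − s_(1) = 5/16 − (5/24) = 5/48.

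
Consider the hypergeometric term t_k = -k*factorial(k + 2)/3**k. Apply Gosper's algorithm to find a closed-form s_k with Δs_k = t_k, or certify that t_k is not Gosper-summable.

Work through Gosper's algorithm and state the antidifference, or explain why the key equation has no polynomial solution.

Compute t_(k+1)/t_k: get (k + 1)*(k + 3)/(3*k).
Take A(k)=k/3 + 1, B(k)=1, C(k)=k.
Solve (k/3 + 1)·f(k+1) − (1)·f(k) = k.
From deg A=1, deg B=0, deg C=1: d=0.
Coefficient equations give f(k) = 3.
R(k) = B(k−1)·f(k)/C(k) = 3/k; s_k = R·t_k = -3**(1 - k)*factorial(k + 2).
s_(k+1) − s_k = -k*factorial(k + 2)/3**k = t_k.

s_k = -3**(1 - k)*factorial(k + 2)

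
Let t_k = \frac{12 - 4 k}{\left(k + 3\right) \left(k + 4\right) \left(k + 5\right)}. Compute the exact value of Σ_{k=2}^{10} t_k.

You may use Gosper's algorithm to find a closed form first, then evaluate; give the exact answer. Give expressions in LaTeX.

Σ = -2/35

Ratio r(k) = (k - 2)*(k + 3)/((k - 3)*(k + 6)).
Normal form (A,B,C) = (k + 3, k + 6, k - 3).
Solve (k + 3)·f(k+1) − (k + 5)·f(k) = k - 3.
Degrees (1,1,1) ⇒ d ≤ 2.
Match coefficients ⇒ f(k) = -k.
So s_k = (B(k−1)f/C)·t_k = (-k*(k + 5)/(k - 3))·t_k = 4*k/((k + 3)*(k + 4)).
Check: Δs_k = 4*(3 - k)/(k**3 + 12*k**2 + 47*k + 60). ✓
Evaluate s at k=11 and k=2: 22/105 and 4/15; difference -2/35.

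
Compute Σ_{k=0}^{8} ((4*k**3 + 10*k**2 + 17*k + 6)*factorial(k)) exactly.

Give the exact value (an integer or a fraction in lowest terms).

Step 1: r(k) = (4*k**4 + 26*k**3 + 71*k**2 + 86*k + 37)/(4*k**3 + 10*k**2 + 17*k + 6).
Take A(k)=k + 1, B(k)=1, C(k)=k**3 + 5*k**2/2 + 17*k/4 + 3/2.
Need (k + 1)·f(k+1) − (1)·f(k) = k**3 + 5*k**2/2 + 17*k/4 + 3/2.
deg f ≤ 2 (via 1,0,3).
Match coefficients ⇒ f(k) = (4*k**2 + 2*k + 3)/4.
Get s_k = R·t_k = (4*k**2 + 2*k + 3)*factorial(k) with R(k) = B(k−1)f(k)/C(k) = (4*k**2 + 2*k + 3)/(4*k**3 + 10*k**2 + 17*k + 6).
s_(k+1) − s_k = (4*k**3 + 10*k**2 + 17*k + 6)*factorial(k) = t_k.
Evaluate s at k=9 and k=0: 125193600 and 3; difference 125193597.

Σ = 125193597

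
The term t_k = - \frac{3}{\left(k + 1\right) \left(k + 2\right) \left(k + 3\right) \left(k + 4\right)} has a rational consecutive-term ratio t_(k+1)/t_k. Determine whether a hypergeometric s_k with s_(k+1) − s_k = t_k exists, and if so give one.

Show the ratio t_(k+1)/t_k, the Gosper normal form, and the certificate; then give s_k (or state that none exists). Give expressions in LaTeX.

s_k = \frac{k \left(- k^{2} - 6 k - 11\right)}{6 \left(k + 1\right) \left(k + 2\right) \left(k + 3\right)}

Compute t_(k+1)/t_k: get (k + 1)/(k + 5).
Gosper form: A/B · C(k+1)/C(k) with A=k + 1, B=k + 5, C=1.
Set up (k + 1)·f(k+1) − (k + 4)·f(k) − (1) = 0.
From deg A=1, deg B=1, deg C=0: d=3.
Coefficient equations give f(k) = k*(k**2 + 6*k + 11)/18.
Get s_k = R·t_k = k*(-k**2 - 6*k - 11)/(6*(k + 1)*(k + 2)*(k + 3)) with R(k) = B(k−1)f(k)/C(k) = k*(k + 4)*(k**2 + 6*k + 11)/18.
Verify: -3/(k**4 + 10*k**3 + 35*k**2 + 50*k + 24) matches t_k.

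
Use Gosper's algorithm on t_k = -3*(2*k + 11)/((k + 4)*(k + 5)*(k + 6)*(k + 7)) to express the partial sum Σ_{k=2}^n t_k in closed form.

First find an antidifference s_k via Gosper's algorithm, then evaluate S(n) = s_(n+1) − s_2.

S(n) = (-n**2 - 12*n + 13)/(16*(n**2 + 12*n + 35))

The ratio is (k + 4)*(2*k + 13)/((k + 8)*(2*k + 11)).
Gosper form: A/B · C(k+1)/C(k) with A=k + 4, B=k + 8, C=k + 11/2.
f must satisfy (k + 4)·f(k+1) − (k + 7)·f(k) = k + 11/2.
Degrees (1,1,1) ⇒ d ≤ 3.
A polynomial solution: f(k) = k*(k + 5)*(k + 10)/48.
R(k) = B(k−1)·f(k)/C(k) = k*(k + 5)*(k + 7)*(k + 10)/(24*(2*k + 11)); s_k = R·t_k = k*(-k - 10)/(8*(k**2 + 10*k + 24)).
Δs = 3*(-2*k - 11)/(k**4 + 22*k**3 + 179*k**2 + 638*k + 840), as required.
s_(n+1) = (-n**2 - 12*n - 11)/(8*(n**2 + 12*n + 35)) and s_(2) = -1/16, so S(n) = (-n**2 - 12*n + 13)/(16*(n**2 + 12*n + 35)).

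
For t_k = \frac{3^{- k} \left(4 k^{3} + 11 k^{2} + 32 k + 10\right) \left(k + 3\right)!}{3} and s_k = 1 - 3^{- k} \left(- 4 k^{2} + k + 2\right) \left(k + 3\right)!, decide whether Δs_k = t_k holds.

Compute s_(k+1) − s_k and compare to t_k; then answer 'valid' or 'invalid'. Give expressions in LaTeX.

s_(k+1) = -3**(-k - 1)*(k - 4*(k + 1)**2 + 3)*factorial(k + 4) + 1
s_(k+1) − s_k = (4*k**3 + 11*k**2 + 32*k + 10)*factorial(k + 3)/(3*3**k)
(s_(k+1) − s_k) − t_k = 0

Valid: the claim telescopes to t_k.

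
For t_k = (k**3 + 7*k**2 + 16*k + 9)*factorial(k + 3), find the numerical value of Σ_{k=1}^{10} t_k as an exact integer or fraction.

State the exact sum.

Σ = 12379317350352

r(k) = (k**4 + 14*k**3 + 73*k**2 + 165*k + 132)/(k**3 + 7*k**2 + 16*k + 9) after simplifying.
Take A(k)=k + 4, B(k)=1, C(k)=k**3 + 7*k**2 + 16*k + 9.
Key eq: (k + 4)·f(k+1) = (1)·f(k) + (k**3 + 7*k**2 + 16*k + 9).
Bound: deg f ≤ 2.
Coefficient equations give f(k) = k**2 + 2*k - 1.
Get s_k = R·t_k = (k**2 + 2*k - 1)*factorial(k + 3) with R(k) = B(k−1)f(k)/C(k) = (k**2 + 2*k - 1)/(k**3 + 7*k**2 + 16*k + 9).
Verify: (k**3 + 7*k**2 + 16*k + 9)*factorial(k + 3) matches t_k.
Sum = s_(11) − s_(1); s_(11) = 12379317350400, s_(1) = 48 ⇒ 12379317350352.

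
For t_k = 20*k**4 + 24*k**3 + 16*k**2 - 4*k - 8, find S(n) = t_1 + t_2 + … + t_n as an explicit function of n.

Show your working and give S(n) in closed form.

The ratio is (5*k**4 + 26*k**3 + 52*k**2 + 45*k + 12)/(5*k**4 + 6*k**3 + 4*k**2 - k - 2).
So A=1 and B=1, with C=k**4 + 6*k**3/5 + 4*k**2/5 - k/5 - 2/5.
Solve (1)·f(k+1) − (1)·f(k) = k**4 + 6*k**3/5 + 4*k**2/5 - k/5 - 2/5.
Bound: deg f ≤ 5.
A polynomial solution: f(k) = k*(k**2 + 1)*(k**2 - k - 1)/5.
So s_k = (B(k−1)f/C)·t_k = (k*(k**2 + 1)*(k**2 - k - 1)/((k**2 + k + 1)*(5*k**2 + k - 2)))·t_k = 4*k*(k**4 - k**3 - k - 1).
s_(k+1) − s_k = 20*k**4 + 24*k**3 + 16*k**2 - 4*k - 8 = t_k.
Σ_(k=1)^n t_k = s_(n+1) − s_(1) = (4*n**5 + 16*n**4 + 24*n**3 + 12*n**2 - 8*n - 8) − (-8), i.e. 4*n*(n**4 + 4*n**3 + 6*n**2 + 3*n - 2).

S(n) = 4*n*(n**4 + 4*n**3 + 6*n**2 + 3*n - 2)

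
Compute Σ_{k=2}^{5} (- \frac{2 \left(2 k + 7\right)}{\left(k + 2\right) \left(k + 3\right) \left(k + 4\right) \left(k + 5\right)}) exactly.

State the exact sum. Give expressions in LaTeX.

Σ = -7/120

Ratio r(k) = (k + 2)*(2*k + 9)/((k + 6)*(2*k + 7)).
Factor: A=k + 2; B=k + 6; C=k + 7/2.
Need (k + 2)·f(k+1) − (k + 5)·f(k) = k + 7/2.
Bound: deg f ≤ 3.
Solve for f: f(k) = k*(k + 3)*(k + 6)/16 (degree 3 ≤ 3).
Certificate R = B(k−1)f/C = k*(k + 3)*(k + 5)*(k + 6)/(8*(2*k + 7)) gives s_k = k*(-k - 6)/(4*(k**2 + 6*k + 8)).
Δs = 2*(-2*k - 7)/(k**4 + 14*k**3 + 71*k**2 + 154*k + 120), as required.
Evaluate s at k=6 and k=2: -9/40 and -1/6; difference -7/120.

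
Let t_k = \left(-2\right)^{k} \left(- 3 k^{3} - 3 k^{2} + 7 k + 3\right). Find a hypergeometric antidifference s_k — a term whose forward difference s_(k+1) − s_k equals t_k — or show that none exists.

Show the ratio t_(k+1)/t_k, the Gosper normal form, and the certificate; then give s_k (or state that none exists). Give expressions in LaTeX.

r(k) = 2*(-3*k**3 - 12*k**2 - 8*k + 4)/(3*k**3 + 3*k**2 - 7*k - 3) after simplifying.
Take A(k)=-2, B(k)=1, C(k)=k**3 + k**2 - 7*k/3 - 1.
Set up (-2)·f(k+1) − (1)·f(k) − (k**3 + k**2 - 7*k/3 - 1) = 0.
Degrees (0,0,3) ⇒ d ≤ 3.
Solve for f: f(k) = -(k**3 - k**2 - 3*k + 1)/3 (degree 3 ≤ 3).
Get s_k = R·t_k = (-2)**k*(k**3 - k**2 - 3*k + 1) with R(k) = B(k−1)f(k)/C(k) = -(k**3 - k**2 - 3*k + 1)/(3*k**3 + 3*k**2 - 7*k - 3).
Check: Δs_k = (-2)**k*(-3*k**3 - 3*k**2 + 7*k + 3). ✓

s_k = \left(-2\right)^{k} \left(k^{3} - k^{2} - 3 k + 1\right)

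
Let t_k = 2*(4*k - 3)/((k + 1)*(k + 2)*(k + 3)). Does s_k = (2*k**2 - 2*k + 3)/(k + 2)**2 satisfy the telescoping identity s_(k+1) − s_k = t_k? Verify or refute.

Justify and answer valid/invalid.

Invalid: residual (2*k**3 - 4*k**2 - 13*k + 21)/(k**5 + 11*k**4 + 47*k**3 + 97*k**2 + 96*k + 36) ≠ 0.

s_(k+1) = (-2*k + 2*(k + 1)**2 + 1)/(k + 3)**2
s_(k+1) − s_k = 5*(2*k**2 + 4*k - 3)/(k**4 + 10*k**3 + 37*k**2 + 60*k + 36)
(s_(k+1) − s_k) − t_k = (2*k**3 - 4*k**2 - 13*k + 21)/(k**5 + 11*k**4 + 47*k**3 + 97*k**2 + 96*k + 36)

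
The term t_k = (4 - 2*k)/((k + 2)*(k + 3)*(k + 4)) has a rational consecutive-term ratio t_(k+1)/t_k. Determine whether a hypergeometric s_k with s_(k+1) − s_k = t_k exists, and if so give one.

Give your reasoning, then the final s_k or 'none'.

s_k = 2*k/((k + 2)*(k + 3))

t_(k+1)/t_k = (k - 1)*(k + 2)/((k - 2)*(k + 5)).
A = k + 2, B = k + 5, C = k - 2.
f must satisfy (k + 2)·f(k+1) − (k + 4)·f(k) = k - 2.
From deg A=1, deg B=1, deg C=1: d=2.
Solve for f: f(k) = -k (degree 1 ≤ 2).
Certificate R = B(k−1)f/C = -k*(k + 4)/(k - 2) gives s_k = 2*k/((k + 2)*(k + 3)).
s_(k+1) − s_k = 2*(2 - k)/(k**3 + 9*k**2 + 26*k + 24) = t_k.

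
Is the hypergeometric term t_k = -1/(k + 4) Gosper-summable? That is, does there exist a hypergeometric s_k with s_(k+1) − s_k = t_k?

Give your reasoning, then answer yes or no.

t_(k+1)/t_k = (k + 4)/(k + 5).
Take A(k)=k + 4, B(k)=k + 5, C(k)=1.
Set up (k + 4)·f(k+1) − (k + 4)·f(k) − (1) = 0.
d = 0 from the (1,1,0) case.
Put f(k) = c0: A·f(k+1) − B(k−1)·f(k) − C = -1; need -1 = 0 — inconsistent ⇒ no f, not summable.

No — t_k has no hypergeometric antidifference.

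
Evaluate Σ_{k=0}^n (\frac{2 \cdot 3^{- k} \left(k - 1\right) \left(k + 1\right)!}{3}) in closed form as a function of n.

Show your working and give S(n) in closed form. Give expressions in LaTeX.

S(n) = -2 + \frac{2 \cdot 3^{- n} \left(n + 2\right)!}{3}

Compute t_(k+1)/t_k: get k*(k + 2)/(3*(k - 1)).
Take A(k)=k/3 + 2/3, B(k)=1, C(k)=k - 1.
Solve (k/3 + 2/3)·f(k+1) − (1)·f(k) = k - 1.
d = 0 from the (1,0,1) case.
Coefficient equations give f(k) = 3.
Get s_k = R·t_k = 2*factorial(k + 1)/3**k with R(k) = B(k−1)f(k)/C(k) = 3/(k - 1).
s_(k+1) − s_k = 2*(k - 1)*factorial(k + 1)/(3*3**k) = t_k.
s_(n+1) = 2*3**(-n - 1)*factorial(n + 2) and s_(0) = 2, so S(n) = -2 + 2*factorial(n + 2)/(3*3**n).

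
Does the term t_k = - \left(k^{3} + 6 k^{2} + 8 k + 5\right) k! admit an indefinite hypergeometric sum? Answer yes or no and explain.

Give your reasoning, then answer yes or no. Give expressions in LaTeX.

Step 1: r(k) = (k**4 + 10*k**3 + 32*k**2 + 43*k + 20)/(k**3 + 6*k**2 + 8*k + 5).
So A=k + 1 and B=1, with C=k**3 + 6*k**2 + 8*k + 5.
Set up (k + 1)·f(k+1) − (1)·f(k) − (k**3 + 6*k**2 + 8*k + 5) = 0.
deg f ≤ 2 (via 1,0,3).
Match coefficients ⇒ f(k) = k**2 + 4*k + 1.
R(k) = B(k−1)·f(k)/C(k) = (k**2 + 4*k + 1)/(k**3 + 6*k**2 + 8*k + 5); s_k = R·t_k = -(k**2 + 4*k + 1)*factorial(k).
s_(k+1) − s_k = -(k**3 + 6*k**2 + 8*k + 5)*factorial(k) = t_k.

Yes. s_k = - \left(k^{2} + 4 k + 1\right) k!.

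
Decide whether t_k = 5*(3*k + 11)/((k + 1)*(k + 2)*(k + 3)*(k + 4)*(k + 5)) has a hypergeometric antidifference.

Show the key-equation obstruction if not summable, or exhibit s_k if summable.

Step 1: r(k) = (k + 1)*(3*k + 14)/((k + 6)*(3*k + 11)).
Take A(k)=k + 1, B(k)=k + 6, C(k)=k + 11/3.
Need (k + 1)·f(k+1) − (k + 5)·f(k) = k + 11/3.
From deg A=1, deg B=1, deg C=1: d=4.
Solving with deg f ≤ 4: f(k) = k*(k + 3)*(k**2 + 7*k + 14)/24.
Then R = B(k−1)f/C = k*(k + 3)*(k + 5)*(k**2 + 7*k + 14)/(8*(3*k + 11)), so s_k = R(k)·t_k = 5*k*(k**2 + 7*k + 14)/(8*(k**3 + 7*k**2 + 14*k + 8)).
Δs = 5*(3*k + 11)/(k**5 + 15*k**4 + 85*k**3 + 225*k**2 + 274*k + 120), as required.

Yes. s_k = 5*k*(k**2 + 7*k + 14)/(8*(k**3 + 7*k**2 + 14*k + 8)).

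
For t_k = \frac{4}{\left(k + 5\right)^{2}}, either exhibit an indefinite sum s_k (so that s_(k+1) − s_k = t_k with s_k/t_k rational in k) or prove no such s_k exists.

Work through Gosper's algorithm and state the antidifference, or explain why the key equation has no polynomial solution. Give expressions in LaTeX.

r(k) = (k + 5)**2/(k + 6)**2 after simplifying.
Normal form (A,B,C) = (k**2 + 10*k + 25, k**2 + 12*k + 36, 1).
Set up (k**2 + 10*k + 25)·f(k+1) − (k**2 + 10*k + 25)·f(k) − (1) = 0.
From deg A=2, deg B=2, deg C=0: d=0.
Put f(k) = c0: A·f(k+1) − B(k−1)·f(k) − C = -1; need -1 = 0 — inconsistent ⇒ no f, not summable.

none (Gosper's algorithm certifies no s_k)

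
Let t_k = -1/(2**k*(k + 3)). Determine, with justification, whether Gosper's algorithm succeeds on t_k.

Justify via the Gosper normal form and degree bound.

No. Not Gosper-summable.

Compute t_(k+1)/t_k: get (k + 3)/(2*(k + 4)).
Normal form (A,B,C) = (k/2 + 3/2, k + 4, 1).
f must satisfy (k/2 + 3/2)·f(k+1) − (k + 3)·f(k) = 1.
Degrees (1,1,0) ⇒ d ≤ -1.
deg f ≤ -1 is impossible — no certificate.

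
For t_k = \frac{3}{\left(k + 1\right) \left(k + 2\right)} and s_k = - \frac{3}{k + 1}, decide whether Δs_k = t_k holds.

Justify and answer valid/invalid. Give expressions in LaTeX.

s_(k+1) = -3/(k + 2)
s_(k+1) − s_k = 3/((k + 1)*(k + 2))
(s_(k+1) − s_k) − t_k = 0

Valid: the claim telescopes to t_k.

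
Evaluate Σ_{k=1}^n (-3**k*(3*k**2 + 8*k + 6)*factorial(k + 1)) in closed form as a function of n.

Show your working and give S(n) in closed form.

r(k) = 3*(3*k**3 + 20*k**2 + 45*k + 34)/(3*k**2 + 8*k + 6) after simplifying.
Gosper form: A/B · C(k+1)/C(k) with A=3*k + 6, B=1, C=k**2 + 8*k/3 + 2.
Need (3*k + 6)·f(k+1) − (1)·f(k) = k**2 + 8*k/3 + 2.
d = 1 from the (1,0,2) case.
Match coefficients ⇒ f(k) = k/3.
Certificate R = B(k−1)f/C = k/(3*k**2 + 8*k + 6) gives s_k = -3**k*k*factorial(k + 1).
s_(k+1) − s_k = -3**k*(3*k**2 + 8*k + 6)*factorial(k + 1) = t_k.
s_(n+1) = -3**(n + 1)*(n + 1)*factorial(n + 2) and s_(1) = -6, so S(n) = -3*3**n*n*factorial(n + 2) - 3*3**n*factorial(n + 2) + 6.

S(n) = -3*3**n*n*factorial(n + 2) - 3*3**n*factorial(n + 2) + 6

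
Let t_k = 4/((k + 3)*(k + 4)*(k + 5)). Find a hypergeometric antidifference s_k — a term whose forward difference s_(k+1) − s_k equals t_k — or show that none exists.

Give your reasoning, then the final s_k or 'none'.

s_k = k*(k + 7)/(6*(k + 3)*(k + 4))

Ratio r(k) = (k + 3)/(k + 6).
So A=k + 3 and B=k + 6, with C=1.
Need (k + 3)·f(k+1) − (k + 5)·f(k) = 1.
From deg A=1, deg B=1, deg C=0: d=2.
Match coefficients ⇒ f(k) = k*(k + 7)/24.
Then R = B(k−1)f/C = k*(k + 5)*(k + 7)/24, so s_k = R(k)·t_k = k*(k + 7)/(6*(k + 3)*(k + 4)).
Check: Δs_k = 4/(k**3 + 12*k**2 + 47*k + 60). ✓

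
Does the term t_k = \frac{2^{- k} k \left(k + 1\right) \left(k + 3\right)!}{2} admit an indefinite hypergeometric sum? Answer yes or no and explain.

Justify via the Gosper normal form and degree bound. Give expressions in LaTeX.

r(k) = k/2 + 3 + 4/k after simplifying.
Take A(k)=k/2 + 2, B(k)=1, C(k)=k**2 + k.
f must satisfy (k/2 + 2)·f(k+1) − (1)·f(k) = k**2 + k.
Bound: deg f ≤ 1.
A polynomial solution: f(k) = 2*(k - 2).
Certificate R = B(k−1)f/C = 2*(k - 2)/(k*(k + 1)) gives s_k = (k - 2)*factorial(k + 3)/2**k.
s_(k+1) − s_k = k*(k + 1)*factorial(k + 3)/(2*2**k) = t_k.

Yes. s_k = 2^{- k} \left(k - 2\right) \left(k + 3\right)!.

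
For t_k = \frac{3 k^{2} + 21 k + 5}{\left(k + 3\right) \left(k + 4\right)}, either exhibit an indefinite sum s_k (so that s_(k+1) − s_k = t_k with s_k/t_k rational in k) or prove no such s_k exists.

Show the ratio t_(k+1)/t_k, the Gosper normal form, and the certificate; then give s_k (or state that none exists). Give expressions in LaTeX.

s_k = \frac{k \left(9 k - 4\right)}{3 \left(k + 3\right)}

Step 1: r(k) = (k + 3)*(21*k + 3*(k + 1)**2 + 26)/((k + 5)*(3*k**2 + 21*k + 5)).
A = k + 3, B = k + 5, C = k**2 + 7*k + 5/3.
f must satisfy (k + 3)·f(k+1) − (k + 4)·f(k) = k**2 + 7*k + 5/3.
From deg A=1, deg B=1, deg C=2: d=2.
Coefficient equations give f(k) = k*(9*k - 4)/9.
Certificate R = B(k−1)f/C = k*(k + 4)*(9*k - 4)/(3*(3*k**2 + 21*k + 5)) gives s_k = k*(9*k - 4)/(3*(k + 3)).
Δs = (3*k**2 + 21*k + 5)/(k**2 + 7*k + 12), as required.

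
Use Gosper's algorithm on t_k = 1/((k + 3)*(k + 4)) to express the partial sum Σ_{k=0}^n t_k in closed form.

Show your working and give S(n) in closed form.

Step 1: r(k) = (k + 3)/(k + 5).
Take A(k)=k + 3, B(k)=k + 5, C(k)=1.
Key eq: (k + 3)·f(k+1) = (k + 4)·f(k) + (1).
deg f ≤ 1 (via 1,1,0).
Solve for f: f(k) = k/3 (degree 1 ≤ 1).
Certificate R = B(k−1)f/C = k*(k + 4)/3 gives s_k = k/(3*(k + 3)).
Δs = 1/(k**2 + 7*k + 12), as required.
Evaluate: s_(n+1) = (n + 1)/(3*(n + 4)); subtract s_(0) = 0 ⇒ S(n) = (n + 1)/(3*(n + 4)).

S(n) = (n + 1)/(3*(n + 4))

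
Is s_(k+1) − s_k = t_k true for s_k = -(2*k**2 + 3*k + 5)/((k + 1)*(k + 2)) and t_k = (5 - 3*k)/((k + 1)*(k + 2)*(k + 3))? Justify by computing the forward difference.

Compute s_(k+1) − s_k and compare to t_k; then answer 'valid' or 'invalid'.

s_(k+1) = (-3*k - 2*(k + 1)**2 - 8)/((k + 2)*(k + 3))
s_(k+1) − s_k = (5 - 3*k)/(k**3 + 6*k**2 + 11*k + 6)
(s_(k+1) − s_k) − t_k = 0

Valid — Δs_k = t_k.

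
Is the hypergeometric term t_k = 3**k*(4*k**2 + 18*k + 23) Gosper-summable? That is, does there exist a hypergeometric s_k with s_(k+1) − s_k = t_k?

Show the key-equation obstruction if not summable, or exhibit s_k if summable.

The ratio is 3*(4*k**2 + 26*k + 45)/(4*k**2 + 18*k + 23).
Gosper form: A/B · C(k+1)/C(k) with A=3, B=1, C=k**2 + 9*k/2 + 23/4.
f must satisfy (3)·f(k+1) − (1)·f(k) = k**2 + 9*k/2 + 23/4.
Bound: deg f ≤ 2.
Match coefficients ⇒ f(k) = (2*k**2 + 3*k + 4)/4.
Certificate R = B(k−1)f/C = (2*k**2 + 3*k + 4)/(4*k**2 + 18*k + 23) gives s_k = 3**k*(2*k**2 + 3*k + 4).
Check: Δs_k = 3**k*(4*k**2 + 18*k + 23). ✓

Yes. s_k = 3**k*(2*k**2 + 3*k + 4).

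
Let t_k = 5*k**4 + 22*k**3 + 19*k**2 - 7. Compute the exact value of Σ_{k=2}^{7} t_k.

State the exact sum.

Σ = 43200

r(k) = (5*k**4 + 42*k**3 + 115*k**2 + 124*k + 39)/(5*k**4 + 22*k**3 + 19*k**2 - 7) after simplifying.
Gosper form: A/B · C(k+1)/C(k) with A=1, B=1, C=k**4 + 22*k**3/5 + 19*k**2/5 - 7/5.
Need (1)·f(k+1) − (1)·f(k) = k**4 + 22*k**3/5 + 19*k**2/5 - 7/5.
d = 5 from the (0,0,4) case.
Match coefficients ⇒ f(k) = k*(k**4 + 3*k**3 - 3*k**2 - 4*k - 4)/5.
Then R = B(k−1)f/C = k*(k**4 + 3*k**3 - 3*k**2 - 4*k - 4)/(5*k**4 + 22*k**3 + 19*k**2 - 7), so s_k = R(k)·t_k = k*(k**4 + 3*k**3 - 3*k**2 - 4*k - 4).
Δs = 5*k**4 + 22*k**3 + 19*k**2 - 7, as required.
Sum = s_(8) − s_(2); s_(8) = 43232, s_(2) = 32 ⇒ 43200.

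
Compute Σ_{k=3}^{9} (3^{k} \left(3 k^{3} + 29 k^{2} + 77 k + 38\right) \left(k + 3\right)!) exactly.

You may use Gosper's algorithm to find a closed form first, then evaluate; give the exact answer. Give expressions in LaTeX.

r(k) = 3*(3*k**4 + 50*k**3 + 296*k**2 + 723*k + 588)/(3*k**3 + 29*k**2 + 77*k + 38) after simplifying.
Factor: A=3*k + 12; B=1; C=k**3 + 29*k**2/3 + 77*k/3 + 38/3.
Need (3*k + 12)·f(k+1) − (1)·f(k) = k**3 + 29*k**2/3 + 77*k/3 + 38/3.
Bound: deg f ≤ 2.
Solving with deg f ≤ 2: f(k) = (k**2 + 4*k - 2)/3.
Get s_k = R·t_k = 3**k*(k**2 + 4*k - 2)*factorial(k + 3) with R(k) = B(k−1)f(k)/C(k) = (k**2 + 4*k - 2)/(3*k**3 + 29*k**2 + 77*k + 38).
s_(k+1) − s_k = 3**k*(3*k**3 + 29*k**2 + 77*k + 38)*factorial(k + 3) = t_k.
Evaluate s at k=10 and k=3: 50742510468249600 and 369360; difference 50742510467880240.

Σ = 50742510467880240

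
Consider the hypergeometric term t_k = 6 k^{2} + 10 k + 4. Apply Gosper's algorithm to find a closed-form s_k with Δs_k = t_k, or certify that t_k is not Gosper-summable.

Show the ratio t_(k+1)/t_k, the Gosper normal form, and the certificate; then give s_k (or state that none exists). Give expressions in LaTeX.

s_k = 2 k^{2} \left(k + 1\right)

The ratio is (3*k**2 + 11*k + 10)/(3*k**2 + 5*k + 2).
Normal form (A,B,C) = (1, 1, k**2 + 5*k/3 + 2/3).
Solve (1)·f(k+1) − (1)·f(k) = k**2 + 5*k/3 + 2/3.
Degrees (0,0,2) ⇒ d ≤ 3.
A polynomial solution: f(k) = k**2*(k + 1)/3.
Certificate R = B(k−1)f/C = k**2/(3*k + 2) gives s_k = 2*k**2*(k + 1).
Check: Δs_k = 6*k**2 + 10*k + 4. ✓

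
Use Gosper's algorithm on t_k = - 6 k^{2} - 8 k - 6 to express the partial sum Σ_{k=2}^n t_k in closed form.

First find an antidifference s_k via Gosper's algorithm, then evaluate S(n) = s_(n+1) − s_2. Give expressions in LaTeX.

S(n) = - 2 n^{3} - 7 n^{2} - 11 n + 20

The ratio is (3*k**2 + 10*k + 10)/(3*k**2 + 4*k + 3).
Gosper form: A/B · C(k+1)/C(k) with A=1, B=1, C=k**2 + 4*k/3 + 1.
f must satisfy (1)·f(k+1) − (1)·f(k) = k**2 + 4*k/3 + 1.
Bound: deg f ≤ 3.
Solve for f: f(k) = k*(2*k**2 + k + 3)/6 (degree 3 ≤ 3).
Certificate R = B(k−1)f/C = k*(2*k**2 + k + 3)/(2*(3*k**2 + 4*k + 3)) gives s_k = k*(-2*k**2 - k - 3).
Check: Δs_k = -6*k**2 - 8*k - 6. ✓
Telescope: S(n) = s_(n+1) − s_(2) = -2*n**3 - 7*n**2 - 11*n - 6 − (-26) = -2*n**3 - 7*n**2 - 11*n + 20.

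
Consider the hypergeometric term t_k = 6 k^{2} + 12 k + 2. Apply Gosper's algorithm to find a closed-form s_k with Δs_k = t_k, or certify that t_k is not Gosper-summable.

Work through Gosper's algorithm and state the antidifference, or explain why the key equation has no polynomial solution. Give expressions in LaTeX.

Step 1: r(k) = (3*k**2 + 12*k + 10)/(3*k**2 + 6*k + 1).
Gosper form: A/B · C(k+1)/C(k) with A=1, B=1, C=k**2 + 2*k + 1/3.
Need (1)·f(k+1) − (1)·f(k) = k**2 + 2*k + 1/3.
d = 3 from the (0,0,2) case.
Solve for f: f(k) = k*(2*k**2 + 3*k - 3)/6 (degree 3 ≤ 3).
So s_k = (B(k−1)f/C)·t_k = (k*(2*k**2 + 3*k - 3)/(2*(3*k**2 + 6*k + 1)))·t_k = k*(2*k**2 + 3*k - 3).
Verify: 6*k**2 + 12*k + 2 matches t_k.

s_k = k \left(2 k^{2} + 3 k - 3\right)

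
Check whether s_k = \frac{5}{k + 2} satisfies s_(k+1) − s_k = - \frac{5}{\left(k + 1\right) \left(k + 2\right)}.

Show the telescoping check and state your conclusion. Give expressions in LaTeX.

Invalid: residual \frac{10}{k^{3} + 6 k^{2} + 11 k + 6} ≠ 0.

s_(k+1) = 5/(k + 3)
s_(k+1) − s_k = -5/((k + 2)*(k + 3))
(s_(k+1) − s_k) − t_k = 10/(k**3 + 6*k**2 + 11*k + 6)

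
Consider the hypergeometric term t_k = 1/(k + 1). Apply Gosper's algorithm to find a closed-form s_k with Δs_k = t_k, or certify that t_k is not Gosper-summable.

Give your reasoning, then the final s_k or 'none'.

The ratio is (k + 1)/(k + 2).
Gosper form: A/B · C(k+1)/C(k) with A=k + 1, B=k + 2, C=1.
f must satisfy (k + 1)·f(k+1) − (k + 1)·f(k) = 1.
Degrees (1,1,0) ⇒ d ≤ 0.
Put f(k) = c0: A·f(k+1) − B(k−1)·f(k) − C = -1; need -1 = 0 — inconsistent ⇒ no f, not summable.

none — t_k is not Gosper-summable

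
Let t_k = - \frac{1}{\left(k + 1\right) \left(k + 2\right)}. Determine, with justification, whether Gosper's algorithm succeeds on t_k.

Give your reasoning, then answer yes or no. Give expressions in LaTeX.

Yes. s_k = - \frac{k}{k + 1}.

Ratio r(k) = (k + 1)/(k + 3).
Take A(k)=k + 1, B(k)=k + 3, C(k)=1.
Set up (k + 1)·f(k+1) − (k + 2)·f(k) − (1) = 0.
Degrees (1,1,0) ⇒ d ≤ 1.
Match coefficients ⇒ f(k) = k.
Certificate R = B(k−1)f/C = k*(k + 2) gives s_k = -k/(k + 1).
Verify: -1/(k**2 + 3*k + 2) matches t_k.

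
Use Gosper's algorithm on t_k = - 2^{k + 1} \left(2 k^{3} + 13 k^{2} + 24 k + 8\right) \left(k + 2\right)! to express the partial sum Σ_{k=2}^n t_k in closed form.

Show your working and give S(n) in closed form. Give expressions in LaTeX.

Ratio r(k) = 2*(2*k**4 + 25*k**3 + 113*k**2 + 215*k + 141)/(2*k**3 + 13*k**2 + 24*k + 8).
Gosper form: A/B · C(k+1)/C(k) with A=2*k + 6, B=1, C=k**3 + 13*k**2/2 + 12*k + 4.
Set up (2*k + 6)·f(k+1) − (1)·f(k) − (k**3 + 13*k**2/2 + 12*k + 4) = 0.
deg f ≤ 2 (via 1,0,3).
Solving with deg f ≤ 2: f(k) = (k**2 + 2*k - 2)/2.
R(k) = B(k−1)·f(k)/C(k) = (k**2 + 2*k - 2)/(2*k**3 + 13*k**2 + 24*k + 8); s_k = R·t_k = -2**(k + 1)*(k**2 + 2*k - 2)*factorial(k + 2).
Verify: -2**(k + 1)*(2*k**3 + 13*k**2 + 24*k + 8)*factorial(k + 2) matches t_k.
Evaluate: s_(n+1) = -2**(n + 2)*(n**2 + 4*n + 1)*factorial(n + 3); subtract s_(2) = -1152 ⇒ S(n) = -4*2**n*n**2*factorial(n + 3) - 16*2**n*n*factorial(n + 3) - 4*2**n*factorial(n + 3) + 1152.

S(n) = - 4 \cdot 2^{n} n^{2} \left(n + 3\right)! - 16 \cdot 2^{n} n \left(n + 3\right)! - 4 \cdot 2^{n} \left(n + 3\right)! + 1152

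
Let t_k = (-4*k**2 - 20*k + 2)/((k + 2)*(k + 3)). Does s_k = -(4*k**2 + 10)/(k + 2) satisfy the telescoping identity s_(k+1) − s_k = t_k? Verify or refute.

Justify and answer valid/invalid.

s_(k+1) = 2*(-2*(k + 1)**2 - 5)/(k + 3)
s_(k+1) − s_k = 2*(-2*k**2 - 10*k + 1)/(k**2 + 5*k + 6)
(s_(k+1) − s_k) − t_k = 0

Valid — Δs_k = t_k.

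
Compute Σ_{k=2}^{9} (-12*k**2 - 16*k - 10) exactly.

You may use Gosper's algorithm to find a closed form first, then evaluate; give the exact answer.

Σ = -4192

Compute t_(k+1)/t_k: get (6*k**2 + 20*k + 19)/(6*k**2 + 8*k + 5).
Take A(k)=1, B(k)=1, C(k)=k**2 + 4*k/3 + 5/6.
Solve (1)·f(k+1) − (1)·f(k) = k**2 + 4*k/3 + 5/6.
Bound: deg f ≤ 3.
Solve for f: f(k) = k*(2*k**2 + k + 2)/6 (degree 3 ≤ 3).
R(k) = B(k−1)·f(k)/C(k) = k*(2*k**2 + k + 2)/(6*k**2 + 8*k + 5); s_k = R·t_k = 2*k*(-2*k**2 - k - 2).
Δs = -12*k**2 - 16*k - 10, as required.
Σ_(k=2)^(9) t_k = s_(10) − s_(2) = -4240 − (-48) = -4192.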